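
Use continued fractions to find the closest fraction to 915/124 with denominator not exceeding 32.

214/29

Expand x = 915/124 as a continued fraction with the Euclidean algorithm:
  915 = 7*124 + 47, so a_0 = 7.
  124 = 2*47 + 30, so a_1 = 2.
  47 = 1*30 + 17, so a_2 = 1.
  30 = 1*17 + 13, so a_3 = 1.
  17 = 1*13 + 4, so a_4 = 1.
  13 = 3*4 + 1, so a_5 = 3.
  4 = 4*1 + 0, so a_6 = 4.
so x = [7; 2, 1, 1, 1, 3, 4].
Convergents (p_i = a_i*p_{i-1} + p_{i-2}, q_i = a_i*q_{i-1} + q_{i-2} with p_{-2}=0, p_{-1}=1, q_{-2}=1, q_{-1}=0), until the denominator exceeds 32:
  i=0: a_0=7, p_0 = 7*1 + 0 = 7, q_0 = 7*0 + 1 = 1.
  i=1: a_1=2, p_1 = 2*7 + 1 = 15, q_1 = 2*1 + 0 = 2.
  i=2: a_2=1, p_2 = 1*15 + 7 = 22, q_2 = 1*2 + 1 = 3.
  i=3: a_3=1, p_3 = 1*22 + 15 = 37, q_3 = 1*3 + 2 = 5.
  i=4: a_4=1, p_4 = 1*37 + 22 = 59, q_4 = 1*5 + 3 = 8.
  i=5: a_5=3, p_5 = 3*59 + 37 = 214, q_5 = 3*8 + 5 = 29.
  i=6: a_6=4, p_6 = 4*214 + 59 = 915, q_6 = 4*29 + 8 = 124.
q_6 = 124 > 32, so the last convergent with denominator <= 32 is p_5/q_5 = 214/29.
The closest fraction with denominator <= 32 is either p_5/q_5 or the intermediate fraction (k*p_5 + p_4)/(k*q_5 + q_4) with the largest k >= 1 whose denominator stays <= 32; these approach x as k grows, and every other convergent or intermediate fraction in range is farther away.
Largest k: floor((32 - q_4)/q_5) = floor((32 - 8)/29) = 0.
Since k = 0, no intermediate fraction beyond p_5/q_5 has denominator <= 32, so the convergent 214/29 is the closest (its error is |915*29 - 214*124|/(124*29) = 1/3596).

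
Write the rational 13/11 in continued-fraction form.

Run the Euclidean algorithm on 13 and 11; the successive quotients are the partial quotients a_0, a_1, ... (each step inverts the fractional part left over by the previous one):
  13 = 1*11 + 2, so a_0 = 1.
  11 = 5*2 + 1, so a_1 = 5.
  2 = 2*1 + 0, so a_2 = 2.
The remainder reaches 0 after 3 divisions, so the expansion has 3 partial quotients, read off in order.

[1; 5, 2]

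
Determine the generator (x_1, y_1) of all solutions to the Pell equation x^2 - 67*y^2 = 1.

(x, y) = (48842, 5967)

First expand sqrt(67) as a continued fraction. With x_i = (sqrt(67) + m_i)/d_i and (m_0, d_0) = (0, 1): a_0 = floor(sqrt(67)) = 8, since 8^2 = 64 <= 67 < 81 = 9^2.
Iterate m_{i+1} = d_i*a_i - m_i, d_{i+1} = (67 - m_{i+1}^2)/d_i, a_{i+1} = floor((a_0 + m_{i+1})/d_{i+1}):
  m_1 = 1*8 - 0 = 8, d_1 = (67 - 8^2)/1 = 3/1 = 3, a_1 = floor((8 + 8)/3) = 5.
  m_2 = 3*5 - 8 = 7, d_2 = (67 - 7^2)/3 = 18/3 = 6, a_2 = floor((8 + 7)/6) = 2.
  m_3 = 6*2 - 7 = 5, d_3 = (67 - 5^2)/6 = 42/6 = 7, a_3 = floor((8 + 5)/7) = 1.
  m_4 = 7*1 - 5 = 2, d_4 = (67 - 2^2)/7 = 63/7 = 9, a_4 = floor((8 + 2)/9) = 1.
  m_5 = 9*1 - 2 = 7, d_5 = (67 - 7^2)/9 = 18/9 = 2, a_5 = floor((8 + 7)/2) = 7.
  m_6 = 2*7 - 7 = 7, d_6 = (67 - 7^2)/2 = 18/2 = 9, a_6 = floor((8 + 7)/9) = 1.
  m_7 = 9*1 - 7 = 2, d_7 = (67 - 2^2)/9 = 63/9 = 7, a_7 = floor((8 + 2)/7) = 1.
  m_8 = 7*1 - 2 = 5, d_8 = (67 - 5^2)/7 = 42/7 = 6, a_8 = floor((8 + 5)/6) = 2.
  m_9 = 6*2 - 5 = 7, d_9 = (67 - 7^2)/6 = 18/6 = 3, a_9 = floor((8 + 7)/3) = 5.
  m_10 = 3*5 - 7 = 8, d_10 = (67 - 8^2)/3 = 3/3 = 1, a_10 = floor((8 + 8)/1) = 16.
  m_11 = 1*16 - 8 = 8, d_11 = (67 - 8^2)/1 = 3/1 = 3: (m_11, d_11) = (m_1, d_1) = (8, 3), so from here the quotients repeat a_1, ..., a_10; the period length is 10.
So sqrt(67) = [8; (5, 2, 1, 1, 7, 1, 1, 2, 5, 16)] with period length k = 10.
k is even, so the fundamental solution of x^2 - 67y^2 = 1 is (p_{k-1}, q_{k-1}) = (p_9, q_9); compute convergents through index 9.
Convergents (p_i = a_i*p_{i-1} + p_{i-2}, q_i = a_i*q_{i-1} + q_{i-2} with p_{-2}=0, p_{-1}=1, q_{-2}=1, q_{-1}=0):
  i=0: a_0=8, p_0 = 8*1 + 0 = 8, q_0 = 8*0 + 1 = 1.
  i=1: a_1=5, p_1 = 5*8 + 1 = 41, q_1 = 5*1 + 0 = 5.
  i=2: a_2=2, p_2 = 2*41 + 8 = 90, q_2 = 2*5 + 1 = 11.
  i=3: a_3=1, p_3 = 1*90 + 41 = 131, q_3 = 1*11 + 5 = 16.
  i=4: a_4=1, p_4 = 1*131 + 90 = 221, q_4 = 1*16 + 11 = 27.
  i=5: a_5=7, p_5 = 7*221 + 131 = 1678, q_5 = 7*27 + 16 = 205.
  i=6: a_6=1, p_6 = 1*1678 + 221 = 1899, q_6 = 1*205 + 27 = 232.
  i=7: a_7=1, p_7 = 1*1899 + 1678 = 3577, q_7 = 1*232 + 205 = 437.
  i=8: a_8=2, p_8 = 2*3577 + 1899 = 9053, q_8 = 2*437 + 232 = 1106.
  i=9: a_9=5, p_9 = 5*9053 + 3577 = 48842, q_9 = 5*1106 + 437 = 5967.
Check: 48842^2 - 67*5967^2 = 2385540964 - 2385540963 = 1, so (x, y) = (48842, 5967) solves the equation, and by the theorem it is the least positive solution.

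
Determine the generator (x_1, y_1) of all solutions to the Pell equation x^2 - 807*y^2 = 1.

(x, y) = (51841948, 1824923)

First expand sqrt(807) as a continued fraction. With x_i = (sqrt(807) + m_i)/d_i and (m_0, d_0) = (0, 1): a_0 = floor(sqrt(807)) = 28, since 28^2 = 784 <= 807 < 841 = 29^2.
Iterate m_{i+1} = d_i*a_i - m_i, d_{i+1} = (807 - m_{i+1}^2)/d_i, a_{i+1} = floor((a_0 + m_{i+1})/d_{i+1}):
  m_1 = 1*28 - 0 = 28, d_1 = (807 - 28^2)/1 = 23/1 = 23, a_1 = floor((28 + 28)/23) = 2.
  m_2 = 23*2 - 28 = 18, d_2 = (807 - 18^2)/23 = 483/23 = 21, a_2 = floor((28 + 18)/21) = 2.
  m_3 = 21*2 - 18 = 24, d_3 = (807 - 24^2)/21 = 231/21 = 11, a_3 = floor((28 + 24)/11) = 4.
  m_4 = 11*4 - 24 = 20, d_4 = (807 - 20^2)/11 = 407/11 = 37, a_4 = floor((28 + 20)/37) = 1.
  m_5 = 37*1 - 20 = 17, d_5 = (807 - 17^2)/37 = 518/37 = 14, a_5 = floor((28 + 17)/14) = 3.
  m_6 = 14*3 - 17 = 25, d_6 = (807 - 25^2)/14 = 182/14 = 13, a_6 = floor((28 + 25)/13) = 4.
  m_7 = 13*4 - 25 = 27, d_7 = (807 - 27^2)/13 = 78/13 = 6, a_7 = floor((28 + 27)/6) = 9.
  m_8 = 6*9 - 27 = 27, d_8 = (807 - 27^2)/6 = 78/6 = 13, a_8 = floor((28 + 27)/13) = 4.
  m_9 = 13*4 - 27 = 25, d_9 = (807 - 25^2)/13 = 182/13 = 14, a_9 = floor((28 + 25)/14) = 3.
  m_10 = 14*3 - 25 = 17, d_10 = (807 - 17^2)/14 = 518/14 = 37, a_10 = floor((28 + 17)/37) = 1.
  m_11 = 37*1 - 17 = 20, d_11 = (807 - 20^2)/37 = 407/37 = 11, a_11 = floor((28 + 20)/11) = 4.
  m_12 = 11*4 - 20 = 24, d_12 = (807 - 24^2)/11 = 231/11 = 21, a_12 = floor((28 + 24)/21) = 2.
  m_13 = 21*2 - 24 = 18, d_13 = (807 - 18^2)/21 = 483/21 = 23, a_13 = floor((28 + 18)/23) = 2.
  m_14 = 23*2 - 18 = 28, d_14 = (807 - 28^2)/23 = 23/23 = 1, a_14 = floor((28 + 28)/1) = 56.
  m_15 = 1*56 - 28 = 28, d_15 = (807 - 28^2)/1 = 23/1 = 23: (m_15, d_15) = (m_1, d_1) = (28, 23), so from here the quotients repeat a_1, ..., a_14; the period length is 14.
So sqrt(807) = [28; (2, 2, 4, 1, 3, 4, 9, 4, 3, 1, 4, 2, 2, 56)] with period length k = 14.
k is even, so the fundamental solution of x^2 - 807y^2 = 1 is (p_{k-1}, q_{k-1}) = (p_13, q_13); compute convergents through index 13.
Convergents (p_i = a_i*p_{i-1} + p_{i-2}, q_i = a_i*q_{i-1} + q_{i-2} with p_{-2}=0, p_{-1}=1, q_{-2}=1, q_{-1}=0):
  i=0: a_0=28, p_0 = 28*1 + 0 = 28, q_0 = 28*0 + 1 = 1.
  i=1: a_1=2, p_1 = 2*28 + 1 = 57, q_1 = 2*1 + 0 = 2.
  i=2: a_2=2, p_2 = 2*57 + 28 = 142, q_2 = 2*2 + 1 = 5.
  i=3: a_3=4, p_3 = 4*142 + 57 = 625, q_3 = 4*5 + 2 = 22.
  i=4: a_4=1, p_4 = 1*625 + 142 = 767, q_4 = 1*22 + 5 = 27.
  i=5: a_5=3, p_5 = 3*767 + 625 = 2926, q_5 = 3*27 + 22 = 103.
  i=6: a_6=4, p_6 = 4*2926 + 767 = 12471, q_6 = 4*103 + 27 = 439.
  i=7: a_7=9, p_7 = 9*12471 + 2926 = 115165, q_7 = 9*439 + 103 = 4054.
  i=8: a_8=4, p_8 = 4*115165 + 12471 = 473131, q_8 = 4*4054 + 439 = 16655.
  i=9: a_9=3, p_9 = 3*473131 + 115165 = 1534558, q_9 = 3*16655 + 4054 = 54019.
  i=10: a_10=1, p_10 = 1*1534558 + 473131 = 2007689, q_10 = 1*54019 + 16655 = 70674.
  i=11: a_11=4, p_11 = 4*2007689 + 1534558 = 9565314, q_11 = 4*70674 + 54019 = 336715.
  i=12: a_12=2, p_12 = 2*9565314 + 2007689 = 21138317, q_12 = 2*336715 + 70674 = 744104.
  i=13: a_13=2, p_13 = 2*21138317 + 9565314 = 51841948, q_13 = 2*744104 + 336715 = 1824923.
Check: 51841948^2 - 807*1824923^2 = 2687587572434704 - 2687587572434703 = 1, so (x, y) = (51841948, 1824923) solves the equation, and by the theorem it is the least positive solution.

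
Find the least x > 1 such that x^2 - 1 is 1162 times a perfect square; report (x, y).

First expand sqrt(1162) as a continued fraction. With x_i = (sqrt(1162) + m_i)/d_i and (m_0, d_0) = (0, 1): a_0 = floor(sqrt(1162)) = 34, since 34^2 = 1156 <= 1162 < 1225 = 35^2.
Iterate m_{i+1} = d_i*a_i - m_i, d_{i+1} = (1162 - m_{i+1}^2)/d_i, a_{i+1} = floor((a_0 + m_{i+1})/d_{i+1}):
  m_1 = 1*34 - 0 = 34, d_1 = (1162 - 34^2)/1 = 6/1 = 6, a_1 = floor((34 + 34)/6) = 11.
  m_2 = 6*11 - 34 = 32, d_2 = (1162 - 32^2)/6 = 138/6 = 23, a_2 = floor((34 + 32)/23) = 2.
  m_3 = 23*2 - 32 = 14, d_3 = (1162 - 14^2)/23 = 966/23 = 42, a_3 = floor((34 + 14)/42) = 1.
  m_4 = 42*1 - 14 = 28, d_4 = (1162 - 28^2)/42 = 378/42 = 9, a_4 = floor((34 + 28)/9) = 6.
  m_5 = 9*6 - 28 = 26, d_5 = (1162 - 26^2)/9 = 486/9 = 54, a_5 = floor((34 + 26)/54) = 1.
  m_6 = 54*1 - 26 = 28, d_6 = (1162 - 28^2)/54 = 378/54 = 7, a_6 = floor((34 + 28)/7) = 8.
  m_7 = 7*8 - 28 = 28, d_7 = (1162 - 28^2)/7 = 378/7 = 54, a_7 = floor((34 + 28)/54) = 1.
  m_8 = 54*1 - 28 = 26, d_8 = (1162 - 26^2)/54 = 486/54 = 9, a_8 = floor((34 + 26)/9) = 6.
  m_9 = 9*6 - 26 = 28, d_9 = (1162 - 28^2)/9 = 378/9 = 42, a_9 = floor((34 + 28)/42) = 1.
  m_10 = 42*1 - 28 = 14, d_10 = (1162 - 14^2)/42 = 966/42 = 23, a_10 = floor((34 + 14)/23) = 2.
  m_11 = 23*2 - 14 = 32, d_11 = (1162 - 32^2)/23 = 138/23 = 6, a_11 = floor((34 + 32)/6) = 11.
  m_12 = 6*11 - 32 = 34, d_12 = (1162 - 34^2)/6 = 6/6 = 1, a_12 = floor((34 + 34)/1) = 68.
  m_13 = 1*68 - 34 = 34, d_13 = (1162 - 34^2)/1 = 6/1 = 6: (m_13, d_13) = (m_1, d_1) = (34, 6), so from here the quotients repeat a_1, ..., a_12; the period length is 12.
So sqrt(1162) = [34; (11, 2, 1, 6, 1, 8, 1, 6, 1, 2, 11, 68)] with period length k = 12.
k is even, so the fundamental solution of x^2 - 1162y^2 = 1 is (p_{k-1}, q_{k-1}) = (p_11, q_11); compute convergents through index 11.
Convergents (p_i = a_i*p_{i-1} + p_{i-2}, q_i = a_i*q_{i-1} + q_{i-2} with p_{-2}=0, p_{-1}=1, q_{-2}=1, q_{-1}=0):
  i=0: a_0=34, p_0 = 34*1 + 0 = 34, q_0 = 34*0 + 1 = 1.
  i=1: a_1=11, p_1 = 11*34 + 1 = 375, q_1 = 11*1 + 0 = 11.
  i=2: a_2=2, p_2 = 2*375 + 34 = 784, q_2 = 2*11 + 1 = 23.
  i=3: a_3=1, p_3 = 1*784 + 375 = 1159, q_3 = 1*23 + 11 = 34.
  i=4: a_4=6, p_4 = 6*1159 + 784 = 7738, q_4 = 6*34 + 23 = 227.
  i=5: a_5=1, p_5 = 1*7738 + 1159 = 8897, q_5 = 1*227 + 34 = 261.
  i=6: a_6=8, p_6 = 8*8897 + 7738 = 78914, q_6 = 8*261 + 227 = 2315.
  i=7: a_7=1, p_7 = 1*78914 + 8897 = 87811, q_7 = 1*2315 + 261 = 2576.
  i=8: a_8=6, p_8 = 6*87811 + 78914 = 605780, q_8 = 6*2576 + 2315 = 17771.
  i=9: a_9=1, p_9 = 1*605780 + 87811 = 693591, q_9 = 1*17771 + 2576 = 20347.
  i=10: a_10=2, p_10 = 2*693591 + 605780 = 1992962, q_10 = 2*20347 + 17771 = 58465.
  i=11: a_11=11, p_11 = 11*1992962 + 693591 = 22616173, q_11 = 11*58465 + 20347 = 663462.
Check: 22616173^2 - 1162*663462^2 = 511491281165929 - 511491281165928 = 1, so (x, y) = (22616173, 663462) solves the equation, and by the theorem it is the least positive solution.

(x, y) = (22616173, 663462)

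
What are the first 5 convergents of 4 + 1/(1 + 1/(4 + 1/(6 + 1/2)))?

Using the convergent recurrence p_i = a_i*p_{i-1} + p_{i-2}, q_i = a_i*q_{i-1} + q_{i-2} with p_{-2}=0, p_{-1}=1, q_{-2}=1, q_{-1}=0:
  i=0: a_0=4, p_0 = 4*1 + 0 = 4, q_0 = 4*0 + 1 = 1.
  i=1: a_1=1, p_1 = 1*4 + 1 = 5, q_1 = 1*1 + 0 = 1.
  i=2: a_2=4, p_2 = 4*5 + 4 = 24, q_2 = 4*1 + 1 = 5.
  i=3: a_3=6, p_3 = 6*24 + 5 = 149, q_3 = 6*5 + 1 = 31.
  i=4: a_4=2, p_4 = 2*149 + 24 = 322, q_4 = 2*31 + 5 = 67.

4/1, 5/1, 24/5, 149/31, 322/67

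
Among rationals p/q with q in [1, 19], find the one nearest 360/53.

Expand x = 360/53 as a continued fraction with the Euclidean algorithm:
  360 = 6*53 + 42, so a_0 = 6.
  53 = 1*42 + 11, so a_1 = 1.
  42 = 3*11 + 9, so a_2 = 3.
  11 = 1*9 + 2, so a_3 = 1.
  9 = 4*2 + 1, so a_4 = 4.
  2 = 2*1 + 0, so a_5 = 2.
so x = [6; 1, 3, 1, 4, 2].
Convergents (p_i = a_i*p_{i-1} + p_{i-2}, q_i = a_i*q_{i-1} + q_{i-2} with p_{-2}=0, p_{-1}=1, q_{-2}=1, q_{-1}=0), until the denominator exceeds 19:
  i=0: a_0=6, p_0 = 6*1 + 0 = 6, q_0 = 6*0 + 1 = 1.
  i=1: a_1=1, p_1 = 1*6 + 1 = 7, q_1 = 1*1 + 0 = 1.
  i=2: a_2=3, p_2 = 3*7 + 6 = 27, q_2 = 3*1 + 1 = 4.
  i=3: a_3=1, p_3 = 1*27 + 7 = 34, q_3 = 1*4 + 1 = 5.
  i=4: a_4=4, p_4 = 4*34 + 27 = 163, q_4 = 4*5 + 4 = 24.
q_4 = 24 > 19, so the last convergent with denominator <= 19 is p_3/q_3 = 34/5.
The closest fraction with denominator <= 19 is either p_3/q_3 or the intermediate fraction (k*p_3 + p_2)/(k*q_3 + q_2) with the largest k >= 1 whose denominator stays <= 19; these approach x as k grows, and every other convergent or intermediate fraction in range is farther away.
Largest k: floor((19 - q_2)/q_3) = floor((19 - 4)/5) = 3.
That gives (3*34 + 27)/(3*5 + 4) = 129/19.
Compare the errors: |x - 34/5| = |360*5 - 34*53|/(53*5) = 2/265, and |x - 129/19| = |360*19 - 129*53|/(53*19) = 3/1007.
Cross-multiplying, 3*265 = 795 < 2014 = 2*1007, so 3/1007 is smaller: the intermediate fraction 129/19 is closer to x than 34/5.

129/19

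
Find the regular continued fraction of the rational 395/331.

[1; 5, 5, 1, 4, 2]

Run the Euclidean algorithm on 395 and 331; the successive quotients are the partial quotients a_0, a_1, ... (each step inverts the fractional part left over by the previous one):
  395 = 1*331 + 64, so a_0 = 1.
  331 = 5*64 + 11, so a_1 = 5.
  64 = 5*11 + 9, so a_2 = 5.
  11 = 1*9 + 2, so a_3 = 1.
  9 = 4*2 + 1, so a_4 = 4.
  2 = 2*1 + 0, so a_5 = 2.
The remainder reaches 0 after 6 divisions, so the expansion has 6 partial quotients, read off in order.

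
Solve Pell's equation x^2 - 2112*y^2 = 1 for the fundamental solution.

(x, y) = (1057, 23)

First expand sqrt(2112) as a continued fraction. With x_i = (sqrt(2112) + m_i)/d_i and (m_0, d_0) = (0, 1): a_0 = floor(sqrt(2112)) = 45, since 45^2 = 2025 <= 2112 < 2116 = 46^2.
Iterate m_{i+1} = d_i*a_i - m_i, d_{i+1} = (2112 - m_{i+1}^2)/d_i, a_{i+1} = floor((a_0 + m_{i+1})/d_{i+1}):
  m_1 = 1*45 - 0 = 45, d_1 = (2112 - 45^2)/1 = 87/1 = 87, a_1 = floor((45 + 45)/87) = 1.
  m_2 = 87*1 - 45 = 42, d_2 = (2112 - 42^2)/87 = 348/87 = 4, a_2 = floor((45 + 42)/4) = 21.
  m_3 = 4*21 - 42 = 42, d_3 = (2112 - 42^2)/4 = 348/4 = 87, a_3 = floor((45 + 42)/87) = 1.
  m_4 = 87*1 - 42 = 45, d_4 = (2112 - 45^2)/87 = 87/87 = 1, a_4 = floor((45 + 45)/1) = 90.
  m_5 = 1*90 - 45 = 45, d_5 = (2112 - 45^2)/1 = 87/1 = 87: (m_5, d_5) = (m_1, d_1) = (45, 87), so from here the quotients repeat a_1, ..., a_4; the period length is 4.
So sqrt(2112) = [45; (1, 21, 1, 90)] with period length k = 4.
k is even, so the fundamental solution of x^2 - 2112y^2 = 1 is (p_{k-1}, q_{k-1}) = (p_3, q_3); compute convergents through index 3.
Convergents (p_i = a_i*p_{i-1} + p_{i-2}, q_i = a_i*q_{i-1} + q_{i-2} with p_{-2}=0, p_{-1}=1, q_{-2}=1, q_{-1}=0):
  i=0: a_0=45, p_0 = 45*1 + 0 = 45, q_0 = 45*0 + 1 = 1.
  i=1: a_1=1, p_1 = 1*45 + 1 = 46, q_1 = 1*1 + 0 = 1.
  i=2: a_2=21, p_2 = 21*46 + 45 = 1011, q_2 = 21*1 + 1 = 22.
  i=3: a_3=1, p_3 = 1*1011 + 46 = 1057, q_3 = 1*22 + 1 = 23.
Check: 1057^2 - 2112*23^2 = 1117249 - 1117248 = 1, so (x, y) = (1057, 23) solves the equation, and by the theorem it is the least positive solution.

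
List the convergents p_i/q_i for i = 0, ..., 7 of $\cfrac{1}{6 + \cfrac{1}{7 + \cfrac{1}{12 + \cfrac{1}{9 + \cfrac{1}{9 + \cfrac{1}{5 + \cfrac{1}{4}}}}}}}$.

0/1, 1/6, 7/43, 85/522, 772/4741, 7033/43191, 35937/220696, 150781/925975

Using the convergent recurrence p_i = a_i*p_{i-1} + p_{i-2}, q_i = a_i*q_{i-1} + q_{i-2} with p_{-2}=0, p_{-1}=1, q_{-2}=1, q_{-1}=0:
  i=0: a_0=0, p_0 = 0*1 + 0 = 0, q_0 = 0*0 + 1 = 1.
  i=1: a_1=6, p_1 = 6*0 + 1 = 1, q_1 = 6*1 + 0 = 6.
  i=2: a_2=7, p_2 = 7*1 + 0 = 7, q_2 = 7*6 + 1 = 43.
  i=3: a_3=12, p_3 = 12*7 + 1 = 85, q_3 = 12*43 + 6 = 522.
  i=4: a_4=9, p_4 = 9*85 + 7 = 772, q_4 = 9*522 + 43 = 4741.
  i=5: a_5=9, p_5 = 9*772 + 85 = 7033, q_5 = 9*4741 + 522 = 43191.
  i=6: a_6=5, p_6 = 5*7033 + 772 = 35937, q_6 = 5*43191 + 4741 = 220696.
  i=7: a_7=4, p_7 = 4*35937 + 7033 = 150781, q_7 = 4*220696 + 43191 = 925975.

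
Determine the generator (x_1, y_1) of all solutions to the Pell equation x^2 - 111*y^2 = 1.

First expand sqrt(111) as a continued fraction. With x_i = (sqrt(111) + m_i)/d_i and (m_0, d_0) = (0, 1): a_0 = floor(sqrt(111)) = 10, since 10^2 = 100 <= 111 < 121 = 11^2.
Iterate m_{i+1} = d_i*a_i - m_i, d_{i+1} = (111 - m_{i+1}^2)/d_i, a_{i+1} = floor((a_0 + m_{i+1})/d_{i+1}):
  m_1 = 1*10 - 0 = 10, d_1 = (111 - 10^2)/1 = 11/1 = 11, a_1 = floor((10 + 10)/11) = 1.
  m_2 = 11*1 - 10 = 1, d_2 = (111 - 1^2)/11 = 110/11 = 10, a_2 = floor((10 + 1)/10) = 1.
  m_3 = 10*1 - 1 = 9, d_3 = (111 - 9^2)/10 = 30/10 = 3, a_3 = floor((10 + 9)/3) = 6.
  m_4 = 3*6 - 9 = 9, d_4 = (111 - 9^2)/3 = 30/3 = 10, a_4 = floor((10 + 9)/10) = 1.
  m_5 = 10*1 - 9 = 1, d_5 = (111 - 1^2)/10 = 110/10 = 11, a_5 = floor((10 + 1)/11) = 1.
  m_6 = 11*1 - 1 = 10, d_6 = (111 - 10^2)/11 = 11/11 = 1, a_6 = floor((10 + 10)/1) = 20.
  m_7 = 1*20 - 10 = 10, d_7 = (111 - 10^2)/1 = 11/1 = 11: (m_7, d_7) = (m_1, d_1) = (10, 11), so from here the quotients repeat a_1, ..., a_6; the period length is 6.
So sqrt(111) = [10; (1, 1, 6, 1, 1, 20)] with period length k = 6.
k is even, so the fundamental solution of x^2 - 111y^2 = 1 is (p_{k-1}, q_{k-1}) = (p_5, q_5); compute convergents through index 5.
Convergents (p_i = a_i*p_{i-1} + p_{i-2}, q_i = a_i*q_{i-1} + q_{i-2} with p_{-2}=0, p_{-1}=1, q_{-2}=1, q_{-1}=0):
  i=0: a_0=10, p_0 = 10*1 + 0 = 10, q_0 = 10*0 + 1 = 1.
  i=1: a_1=1, p_1 = 1*10 + 1 = 11, q_1 = 1*1 + 0 = 1.
  i=2: a_2=1, p_2 = 1*11 + 10 = 21, q_2 = 1*1 + 1 = 2.
  i=3: a_3=6, p_3 = 6*21 + 11 = 137, q_3 = 6*2 + 1 = 13.
  i=4: a_4=1, p_4 = 1*137 + 21 = 158, q_4 = 1*13 + 2 = 15.
  i=5: a_5=1, p_5 = 1*158 + 137 = 295, q_5 = 1*15 + 13 = 28.
Check: 295^2 - 111*28^2 = 87025 - 87024 = 1, so (x, y) = (295, 28) solves the equation, and by the theorem it is the least positive solution.

(x, y) = (295, 28)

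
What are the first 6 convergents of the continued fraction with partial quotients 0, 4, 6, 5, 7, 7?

Using the convergent recurrence p_i = a_i*p_{i-1} + p_{i-2}, q_i = a_i*q_{i-1} + q_{i-2} with p_{-2}=0, p_{-1}=1, q_{-2}=1, q_{-1}=0:
  i=0: a_0=0, p_0 = 0*1 + 0 = 0, q_0 = 0*0 + 1 = 1.
  i=1: a_1=4, p_1 = 4*0 + 1 = 1, q_1 = 4*1 + 0 = 4.
  i=2: a_2=6, p_2 = 6*1 + 0 = 6, q_2 = 6*4 + 1 = 25.
  i=3: a_3=5, p_3 = 5*6 + 1 = 31, q_3 = 5*25 + 4 = 129.
  i=4: a_4=7, p_4 = 7*31 + 6 = 223, q_4 = 7*129 + 25 = 928.
  i=5: a_5=7, p_5 = 7*223 + 31 = 1592, q_5 = 7*928 + 129 = 6625.

0/1, 1/4, 6/25, 31/129, 223/928, 1592/6625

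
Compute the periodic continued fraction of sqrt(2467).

[49; (1, 2, 49, 2, 1, 98)]

Write x_i = (sqrt(2467) + m_i)/d_i with (m_0, d_0) = (0, 1). a_0 = floor(sqrt(2467)) = 49, since 49^2 = 2401 <= 2467 < 2500 = 50^2.
Iterate m_{i+1} = d_i*a_i - m_i, d_{i+1} = (2467 - m_{i+1}^2)/d_i, a_{i+1} = floor((a_0 + m_{i+1})/d_{i+1}):
  m_1 = 1*49 - 0 = 49, d_1 = (2467 - 49^2)/1 = 66/1 = 66, a_1 = floor((49 + 49)/66) = 1.
  m_2 = 66*1 - 49 = 17, d_2 = (2467 - 17^2)/66 = 2178/66 = 33, a_2 = floor((49 + 17)/33) = 2.
  m_3 = 33*2 - 17 = 49, d_3 = (2467 - 49^2)/33 = 66/33 = 2, a_3 = floor((49 + 49)/2) = 49.
  m_4 = 2*49 - 49 = 49, d_4 = (2467 - 49^2)/2 = 66/2 = 33, a_4 = floor((49 + 49)/33) = 2.
  m_5 = 33*2 - 49 = 17, d_5 = (2467 - 17^2)/33 = 2178/33 = 66, a_5 = floor((49 + 17)/66) = 1.
  m_6 = 66*1 - 17 = 49, d_6 = (2467 - 49^2)/66 = 66/66 = 1, a_6 = floor((49 + 49)/1) = 98.
  m_7 = 1*98 - 49 = 49, d_7 = (2467 - 49^2)/1 = 66/1 = 66: (m_7, d_7) = (m_1, d_1) = (49, 66), so from here the quotients repeat a_1, ..., a_6; the period length is 6.
Hence the expansion of sqrt(2467) is a_0 = 49 followed by the repeating block 1, 2, 49, 2, 1, 98 (period 6).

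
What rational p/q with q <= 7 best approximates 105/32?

23/7

Expand x = 105/32 as a continued fraction with the Euclidean algorithm:
  105 = 3*32 + 9, so a_0 = 3.
  32 = 3*9 + 5, so a_1 = 3.
  9 = 1*5 + 4, so a_2 = 1.
  5 = 1*4 + 1, so a_3 = 1.
  4 = 4*1 + 0, so a_4 = 4.
so x = [3; 3, 1, 1, 4].
Convergents (p_i = a_i*p_{i-1} + p_{i-2}, q_i = a_i*q_{i-1} + q_{i-2} with p_{-2}=0, p_{-1}=1, q_{-2}=1, q_{-1}=0), until the denominator exceeds 7:
  i=0: a_0=3, p_0 = 3*1 + 0 = 3, q_0 = 3*0 + 1 = 1.
  i=1: a_1=3, p_1 = 3*3 + 1 = 10, q_1 = 3*1 + 0 = 3.
  i=2: a_2=1, p_2 = 1*10 + 3 = 13, q_2 = 1*3 + 1 = 4.
  i=3: a_3=1, p_3 = 1*13 + 10 = 23, q_3 = 1*4 + 3 = 7.
  i=4: a_4=4, p_4 = 4*23 + 13 = 105, q_4 = 4*7 + 4 = 32.
q_4 = 32 > 7, so the last convergent with denominator <= 7 is p_3/q_3 = 23/7.
The closest fraction with denominator <= 7 is either p_3/q_3 or the intermediate fraction (k*p_3 + p_2)/(k*q_3 + q_2) with the largest k >= 1 whose denominator stays <= 7; these approach x as k grows, and every other convergent or intermediate fraction in range is farther away.
Largest k: floor((7 - q_2)/q_3) = floor((7 - 4)/7) = 0.
Since k = 0, no intermediate fraction beyond p_3/q_3 has denominator <= 7, so the convergent 23/7 is the closest (its error is |105*7 - 23*32|/(32*7) = 1/224).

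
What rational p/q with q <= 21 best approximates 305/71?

73/17

Expand x = 305/71 as a continued fraction with the Euclidean algorithm:
  305 = 4*71 + 21, so a_0 = 4.
  71 = 3*21 + 8, so a_1 = 3.
  21 = 2*8 + 5, so a_2 = 2.
  8 = 1*5 + 3, so a_3 = 1.
  5 = 1*3 + 2, so a_4 = 1.
  3 = 1*2 + 1, so a_5 = 1.
  2 = 2*1 + 0, so a_6 = 2.
so x = [4; 3, 2, 1, 1, 1, 2].
Convergents (p_i = a_i*p_{i-1} + p_{i-2}, q_i = a_i*q_{i-1} + q_{i-2} with p_{-2}=0, p_{-1}=1, q_{-2}=1, q_{-1}=0), until the denominator exceeds 21:
  i=0: a_0=4, p_0 = 4*1 + 0 = 4, q_0 = 4*0 + 1 = 1.
  i=1: a_1=3, p_1 = 3*4 + 1 = 13, q_1 = 3*1 + 0 = 3.
  i=2: a_2=2, p_2 = 2*13 + 4 = 30, q_2 = 2*3 + 1 = 7.
  i=3: a_3=1, p_3 = 1*30 + 13 = 43, q_3 = 1*7 + 3 = 10.
  i=4: a_4=1, p_4 = 1*43 + 30 = 73, q_4 = 1*10 + 7 = 17.
  i=5: a_5=1, p_5 = 1*73 + 43 = 116, q_5 = 1*17 + 10 = 27.
q_5 = 27 > 21, so the last convergent with denominator <= 21 is p_4/q_4 = 73/17.
The closest fraction with denominator <= 21 is either p_4/q_4 or the intermediate fraction (k*p_4 + p_3)/(k*q_4 + q_3) with the largest k >= 1 whose denominator stays <= 21; these approach x as k grows, and every other convergent or intermediate fraction in range is farther away.
Largest k: floor((21 - q_3)/q_4) = floor((21 - 10)/17) = 0.
Since k = 0, no intermediate fraction beyond p_4/q_4 has denominator <= 21, so the convergent 73/17 is the closest (its error is |305*17 - 73*71|/(71*17) = 2/1207).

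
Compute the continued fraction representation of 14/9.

[1; 1, 1, 4]

Run the Euclidean algorithm on 14 and 9; the successive quotients are the partial quotients a_0, a_1, ... (each step inverts the fractional part left over by the previous one):
  14 = 1*9 + 5, so a_0 = 1.
  9 = 1*5 + 4, so a_1 = 1.
  5 = 1*4 + 1, so a_2 = 1.
  4 = 4*1 + 0, so a_3 = 4.
The remainder reaches 0 after 4 divisions, so the expansion has 4 partial quotients, read off in order.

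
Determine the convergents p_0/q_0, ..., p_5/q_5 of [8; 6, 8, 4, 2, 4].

8/1, 49/6, 400/49, 1649/202, 3698/453, 16441/2014

Using the convergent recurrence p_i = a_i*p_{i-1} + p_{i-2}, q_i = a_i*q_{i-1} + q_{i-2} with p_{-2}=0, p_{-1}=1, q_{-2}=1, q_{-1}=0:
  i=0: a_0=8, p_0 = 8*1 + 0 = 8, q_0 = 8*0 + 1 = 1.
  i=1: a_1=6, p_1 = 6*8 + 1 = 49, q_1 = 6*1 + 0 = 6.
  i=2: a_2=8, p_2 = 8*49 + 8 = 400, q_2 = 8*6 + 1 = 49.
  i=3: a_3=4, p_3 = 4*400 + 49 = 1649, q_3 = 4*49 + 6 = 202.
  i=4: a_4=2, p_4 = 2*1649 + 400 = 3698, q_4 = 2*202 + 49 = 453.
  i=5: a_5=4, p_5 = 4*3698 + 1649 = 16441, q_5 = 4*453 + 202 = 2014.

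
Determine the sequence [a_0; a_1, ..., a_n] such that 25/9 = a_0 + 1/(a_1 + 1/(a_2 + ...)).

[2; 1, 3, 2]

Run the Euclidean algorithm on 25 and 9; the successive quotients are the partial quotients a_0, a_1, ... (each step inverts the fractional part left over by the previous one):
  25 = 2*9 + 7, so a_0 = 2.
  9 = 1*7 + 2, so a_1 = 1.
  7 = 3*2 + 1, so a_2 = 3.
  2 = 2*1 + 0, so a_3 = 2.
The remainder reaches 0 after 4 divisions, so the expansion has 4 partial quotients, read off in order.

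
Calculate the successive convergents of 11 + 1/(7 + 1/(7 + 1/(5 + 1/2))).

Using the convergent recurrence p_i = a_i*p_{i-1} + p_{i-2}, q_i = a_i*q_{i-1} + q_{i-2} with p_{-2}=0, p_{-1}=1, q_{-2}=1, q_{-1}=0:
  i=0: a_0=11, p_0 = 11*1 + 0 = 11, q_0 = 11*0 + 1 = 1.
  i=1: a_1=7, p_1 = 7*11 + 1 = 78, q_1 = 7*1 + 0 = 7.
  i=2: a_2=7, p_2 = 7*78 + 11 = 557, q_2 = 7*7 + 1 = 50.
  i=3: a_3=5, p_3 = 5*557 + 78 = 2863, q_3 = 5*50 + 7 = 257.
  i=4: a_4=2, p_4 = 2*2863 + 557 = 6283, q_4 = 2*257 + 50 = 564.

11/1, 78/7, 557/50, 2863/257, 6283/564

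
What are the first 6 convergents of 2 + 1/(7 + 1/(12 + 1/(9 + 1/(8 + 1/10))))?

2/1, 15/7, 182/85, 1653/772, 13406/6261, 135713/63382

Using the convergent recurrence p_i = a_i*p_{i-1} + p_{i-2}, q_i = a_i*q_{i-1} + q_{i-2} with p_{-2}=0, p_{-1}=1, q_{-2}=1, q_{-1}=0:
  i=0: a_0=2, p_0 = 2*1 + 0 = 2, q_0 = 2*0 + 1 = 1.
  i=1: a_1=7, p_1 = 7*2 + 1 = 15, q_1 = 7*1 + 0 = 7.
  i=2: a_2=12, p_2 = 12*15 + 2 = 182, q_2 = 12*7 + 1 = 85.
  i=3: a_3=9, p_3 = 9*182 + 15 = 1653, q_3 = 9*85 + 7 = 772.
  i=4: a_4=8, p_4 = 8*1653 + 182 = 13406, q_4 = 8*772 + 85 = 6261.
  i=5: a_5=10, p_5 = 10*13406 + 1653 = 135713, q_5 = 10*6261 + 772 = 63382.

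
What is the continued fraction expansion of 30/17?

[1; 1, 3, 4]

Run the Euclidean algorithm on 30 and 17; the successive quotients are the partial quotients a_0, a_1, ... (each step inverts the fractional part left over by the previous one):
  30 = 1*17 + 13, so a_0 = 1.
  17 = 1*13 + 4, so a_1 = 1.
  13 = 3*4 + 1, so a_2 = 3.
  4 = 4*1 + 0, so a_3 = 4.
The remainder reaches 0 after 4 divisions, so the expansion has 4 partial quotients, read off in order.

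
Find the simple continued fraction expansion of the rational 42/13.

Run the Euclidean algorithm on 42 and 13; the successive quotients are the partial quotients a_0, a_1, ... (each step inverts the fractional part left over by the previous one):
  42 = 3*13 + 3, so a_0 = 3.
  13 = 4*3 + 1, so a_1 = 4.
  3 = 3*1 + 0, so a_2 = 3.
The remainder reaches 0 after 3 divisions, so the expansion has 3 partial quotients, read off in order.

[3; 4, 3]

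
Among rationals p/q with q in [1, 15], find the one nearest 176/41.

Expand x = 176/41 as a continued fraction with the Euclidean algorithm:
  176 = 4*41 + 12, so a_0 = 4.
  41 = 3*12 + 5, so a_1 = 3.
  12 = 2*5 + 2, so a_2 = 2.
  5 = 2*2 + 1, so a_3 = 2.
  2 = 2*1 + 0, so a_4 = 2.
so x = [4; 3, 2, 2, 2].
Convergents (p_i = a_i*p_{i-1} + p_{i-2}, q_i = a_i*q_{i-1} + q_{i-2} with p_{-2}=0, p_{-1}=1, q_{-2}=1, q_{-1}=0), until the denominator exceeds 15:
  i=0: a_0=4, p_0 = 4*1 + 0 = 4, q_0 = 4*0 + 1 = 1.
  i=1: a_1=3, p_1 = 3*4 + 1 = 13, q_1 = 3*1 + 0 = 3.
  i=2: a_2=2, p_2 = 2*13 + 4 = 30, q_2 = 2*3 + 1 = 7.
  i=3: a_3=2, p_3 = 2*30 + 13 = 73, q_3 = 2*7 + 3 = 17.
q_3 = 17 > 15, so the last convergent with denominator <= 15 is p_2/q_2 = 30/7.
The closest fraction with denominator <= 15 is either p_2/q_2 or the intermediate fraction (k*p_2 + p_1)/(k*q_2 + q_1) with the largest k >= 1 whose denominator stays <= 15; these approach x as k grows, and every other convergent or intermediate fraction in range is farther away.
Largest k: floor((15 - q_1)/q_2) = floor((15 - 3)/7) = 1.
That gives (1*30 + 13)/(1*7 + 3) = 43/10.
Compare the errors: |x - 30/7| = |176*7 - 30*41|/(41*7) = 2/287, and |x - 43/10| = |176*10 - 43*41|/(41*10) = 3/410.
Cross-multiplying, 2*410 = 820 < 861 = 3*287, so 2/287 is smaller: the convergent 30/7 is closer to x than 43/10.

30/7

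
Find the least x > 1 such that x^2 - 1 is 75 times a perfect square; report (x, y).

First expand sqrt(75) as a continued fraction. With x_i = (sqrt(75) + m_i)/d_i and (m_0, d_0) = (0, 1): a_0 = floor(sqrt(75)) = 8, since 8^2 = 64 <= 75 < 81 = 9^2.
Iterate m_{i+1} = d_i*a_i - m_i, d_{i+1} = (75 - m_{i+1}^2)/d_i, a_{i+1} = floor((a_0 + m_{i+1})/d_{i+1}):
  m_1 = 1*8 - 0 = 8, d_1 = (75 - 8^2)/1 = 11/1 = 11, a_1 = floor((8 + 8)/11) = 1.
  m_2 = 11*1 - 8 = 3, d_2 = (75 - 3^2)/11 = 66/11 = 6, a_2 = floor((8 + 3)/6) = 1.
  m_3 = 6*1 - 3 = 3, d_3 = (75 - 3^2)/6 = 66/6 = 11, a_3 = floor((8 + 3)/11) = 1.
  m_4 = 11*1 - 3 = 8, d_4 = (75 - 8^2)/11 = 11/11 = 1, a_4 = floor((8 + 8)/1) = 16.
  m_5 = 1*16 - 8 = 8, d_5 = (75 - 8^2)/1 = 11/1 = 11: (m_5, d_5) = (m_1, d_1) = (8, 11), so from here the quotients repeat a_1, ..., a_4; the period length is 4.
So sqrt(75) = [8; (1, 1, 1, 16)] with period length k = 4.
k is even, so the fundamental solution of x^2 - 75y^2 = 1 is (p_{k-1}, q_{k-1}) = (p_3, q_3); compute convergents through index 3.
Convergents (p_i = a_i*p_{i-1} + p_{i-2}, q_i = a_i*q_{i-1} + q_{i-2} with p_{-2}=0, p_{-1}=1, q_{-2}=1, q_{-1}=0):
  i=0: a_0=8, p_0 = 8*1 + 0 = 8, q_0 = 8*0 + 1 = 1.
  i=1: a_1=1, p_1 = 1*8 + 1 = 9, q_1 = 1*1 + 0 = 1.
  i=2: a_2=1, p_2 = 1*9 + 8 = 17, q_2 = 1*1 + 1 = 2.
  i=3: a_3=1, p_3 = 1*17 + 9 = 26, q_3 = 1*2 + 1 = 3.
Check: 26^2 - 75*3^2 = 676 - 675 = 1, so (x, y) = (26, 3) solves the equation, and by the theorem it is the least positive solution.

(x, y) = (26, 3)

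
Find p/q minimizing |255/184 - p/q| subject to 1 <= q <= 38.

Expand x = 255/184 as a continued fraction with the Euclidean algorithm:
  255 = 1*184 + 71, so a_0 = 1.
  184 = 2*71 + 42, so a_1 = 2.
  71 = 1*42 + 29, so a_2 = 1.
  42 = 1*29 + 13, so a_3 = 1.
  29 = 2*13 + 3, so a_4 = 2.
  13 = 4*3 + 1, so a_5 = 4.
  3 = 3*1 + 0, so a_6 = 3.
so x = [1; 2, 1, 1, 2, 4, 3].
Convergents (p_i = a_i*p_{i-1} + p_{i-2}, q_i = a_i*q_{i-1} + q_{i-2} with p_{-2}=0, p_{-1}=1, q_{-2}=1, q_{-1}=0), until the denominator exceeds 38:
  i=0: a_0=1, p_0 = 1*1 + 0 = 1, q_0 = 1*0 + 1 = 1.
  i=1: a_1=2, p_1 = 2*1 + 1 = 3, q_1 = 2*1 + 0 = 2.
  i=2: a_2=1, p_2 = 1*3 + 1 = 4, q_2 = 1*2 + 1 = 3.
  i=3: a_3=1, p_3 = 1*4 + 3 = 7, q_3 = 1*3 + 2 = 5.
  i=4: a_4=2, p_4 = 2*7 + 4 = 18, q_4 = 2*5 + 3 = 13.
  i=5: a_5=4, p_5 = 4*18 + 7 = 79, q_5 = 4*13 + 5 = 57.
q_5 = 57 > 38, so the last convergent with denominator <= 38 is p_4/q_4 = 18/13.
The closest fraction with denominator <= 38 is either p_4/q_4 or the intermediate fraction (k*p_4 + p_3)/(k*q_4 + q_3) with the largest k >= 1 whose denominator stays <= 38; these approach x as k grows, and every other convergent or intermediate fraction in range is farther away.
Largest k: floor((38 - q_3)/q_4) = floor((38 - 5)/13) = 2.
That gives (2*18 + 7)/(2*13 + 5) = 43/31.
Compare the errors: |x - 18/13| = |255*13 - 18*184|/(184*13) = 3/2392, and |x - 43/31| = |255*31 - 43*184|/(184*31) = 7/5704.
Cross-multiplying, 7*2392 = 16744 < 17112 = 3*5704, so 7/5704 is smaller: the intermediate fraction 43/31 is closer to x than 18/13.

43/31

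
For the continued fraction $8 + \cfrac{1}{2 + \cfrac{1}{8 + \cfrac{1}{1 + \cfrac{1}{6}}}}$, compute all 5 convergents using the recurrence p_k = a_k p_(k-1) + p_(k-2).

8/1, 17/2, 144/17, 161/19, 1110/131

Using the convergent recurrence p_i = a_i*p_{i-1} + p_{i-2}, q_i = a_i*q_{i-1} + q_{i-2} with p_{-2}=0, p_{-1}=1, q_{-2}=1, q_{-1}=0:
  i=0: a_0=8, p_0 = 8*1 + 0 = 8, q_0 = 8*0 + 1 = 1.
  i=1: a_1=2, p_1 = 2*8 + 1 = 17, q_1 = 2*1 + 0 = 2.
  i=2: a_2=8, p_2 = 8*17 + 8 = 144, q_2 = 8*2 + 1 = 17.
  i=3: a_3=1, p_3 = 1*144 + 17 = 161, q_3 = 1*17 + 2 = 19.
  i=4: a_4=6, p_4 = 6*161 + 144 = 1110, q_4 = 6*19 + 17 = 131.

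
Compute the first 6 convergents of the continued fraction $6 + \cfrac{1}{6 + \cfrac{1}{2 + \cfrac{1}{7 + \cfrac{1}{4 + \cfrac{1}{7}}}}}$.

6/1, 37/6, 80/13, 597/97, 2468/401, 17873/2904

Using the convergent recurrence p_i = a_i*p_{i-1} + p_{i-2}, q_i = a_i*q_{i-1} + q_{i-2} with p_{-2}=0, p_{-1}=1, q_{-2}=1, q_{-1}=0:
  i=0: a_0=6, p_0 = 6*1 + 0 = 6, q_0 = 6*0 + 1 = 1.
  i=1: a_1=6, p_1 = 6*6 + 1 = 37, q_1 = 6*1 + 0 = 6.
  i=2: a_2=2, p_2 = 2*37 + 6 = 80, q_2 = 2*6 + 1 = 13.
  i=3: a_3=7, p_3 = 7*80 + 37 = 597, q_3 = 7*13 + 6 = 97.
  i=4: a_4=4, p_4 = 4*597 + 80 = 2468, q_4 = 4*97 + 13 = 401.
  i=5: a_5=7, p_5 = 7*2468 + 597 = 17873, q_5 = 7*401 + 97 = 2904.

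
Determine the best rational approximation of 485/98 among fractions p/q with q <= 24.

Expand x = 485/98 as a continued fraction with the Euclidean algorithm:
  485 = 4*98 + 93, so a_0 = 4.
  98 = 1*93 + 5, so a_1 = 1.
  93 = 18*5 + 3, so a_2 = 18.
  5 = 1*3 + 2, so a_3 = 1.
  3 = 1*2 + 1, so a_4 = 1.
  2 = 2*1 + 0, so a_5 = 2.
so x = [4; 1, 18, 1, 1, 2].
Convergents (p_i = a_i*p_{i-1} + p_{i-2}, q_i = a_i*q_{i-1} + q_{i-2} with p_{-2}=0, p_{-1}=1, q_{-2}=1, q_{-1}=0), until the denominator exceeds 24:
  i=0: a_0=4, p_0 = 4*1 + 0 = 4, q_0 = 4*0 + 1 = 1.
  i=1: a_1=1, p_1 = 1*4 + 1 = 5, q_1 = 1*1 + 0 = 1.
  i=2: a_2=18, p_2 = 18*5 + 4 = 94, q_2 = 18*1 + 1 = 19.
  i=3: a_3=1, p_3 = 1*94 + 5 = 99, q_3 = 1*19 + 1 = 20.
  i=4: a_4=1, p_4 = 1*99 + 94 = 193, q_4 = 1*20 + 19 = 39.
q_4 = 39 > 24, so the last convergent with denominator <= 24 is p_3/q_3 = 99/20.
The closest fraction with denominator <= 24 is either p_3/q_3 or the intermediate fraction (k*p_3 + p_2)/(k*q_3 + q_2) with the largest k >= 1 whose denominator stays <= 24; these approach x as k grows, and every other convergent or intermediate fraction in range is farther away.
Largest k: floor((24 - q_2)/q_3) = floor((24 - 19)/20) = 0.
Since k = 0, no intermediate fraction beyond p_3/q_3 has denominator <= 24, so the convergent 99/20 is the closest (its error is |485*20 - 99*98|/(98*20) = 2/1960).

99/20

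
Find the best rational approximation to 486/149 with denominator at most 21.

Expand x = 486/149 as a continued fraction with the Euclidean algorithm:
  486 = 3*149 + 39, so a_0 = 3.
  149 = 3*39 + 32, so a_1 = 3.
  39 = 1*32 + 7, so a_2 = 1.
  32 = 4*7 + 4, so a_3 = 4.
  7 = 1*4 + 3, so a_4 = 1.
  4 = 1*3 + 1, so a_5 = 1.
  3 = 3*1 + 0, so a_6 = 3.
so x = [3; 3, 1, 4, 1, 1, 3].
Convergents (p_i = a_i*p_{i-1} + p_{i-2}, q_i = a_i*q_{i-1} + q_{i-2} with p_{-2}=0, p_{-1}=1, q_{-2}=1, q_{-1}=0), until the denominator exceeds 21:
  i=0: a_0=3, p_0 = 3*1 + 0 = 3, q_0 = 3*0 + 1 = 1.
  i=1: a_1=3, p_1 = 3*3 + 1 = 10, q_1 = 3*1 + 0 = 3.
  i=2: a_2=1, p_2 = 1*10 + 3 = 13, q_2 = 1*3 + 1 = 4.
  i=3: a_3=4, p_3 = 4*13 + 10 = 62, q_3 = 4*4 + 3 = 19.
  i=4: a_4=1, p_4 = 1*62 + 13 = 75, q_4 = 1*19 + 4 = 23.
q_4 = 23 > 21, so the last convergent with denominator <= 21 is p_3/q_3 = 62/19.
The closest fraction with denominator <= 21 is either p_3/q_3 or the intermediate fraction (k*p_3 + p_2)/(k*q_3 + q_2) with the largest k >= 1 whose denominator stays <= 21; these approach x as k grows, and every other convergent or intermediate fraction in range is farther away.
Largest k: floor((21 - q_2)/q_3) = floor((21 - 4)/19) = 0.
Since k = 0, no intermediate fraction beyond p_3/q_3 has denominator <= 21, so the convergent 62/19 is the closest (its error is |486*19 - 62*149|/(149*19) = 4/2831).

62/19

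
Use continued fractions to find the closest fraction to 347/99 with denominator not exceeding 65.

228/65

Expand x = 347/99 as a continued fraction with the Euclidean algorithm:
  347 = 3*99 + 50, so a_0 = 3.
  99 = 1*50 + 49, so a_1 = 1.
  50 = 1*49 + 1, so a_2 = 1.
  49 = 49*1 + 0, so a_3 = 49.
so x = [3; 1, 1, 49].
Convergents (p_i = a_i*p_{i-1} + p_{i-2}, q_i = a_i*q_{i-1} + q_{i-2} with p_{-2}=0, p_{-1}=1, q_{-2}=1, q_{-1}=0), until the denominator exceeds 65:
  i=0: a_0=3, p_0 = 3*1 + 0 = 3, q_0 = 3*0 + 1 = 1.
  i=1: a_1=1, p_1 = 1*3 + 1 = 4, q_1 = 1*1 + 0 = 1.
  i=2: a_2=1, p_2 = 1*4 + 3 = 7, q_2 = 1*1 + 1 = 2.
  i=3: a_3=49, p_3 = 49*7 + 4 = 347, q_3 = 49*2 + 1 = 99.
q_3 = 99 > 65, so the last convergent with denominator <= 65 is p_2/q_2 = 7/2.
The closest fraction with denominator <= 65 is either p_2/q_2 or the intermediate fraction (k*p_2 + p_1)/(k*q_2 + q_1) with the largest k >= 1 whose denominator stays <= 65; these approach x as k grows, and every other convergent or intermediate fraction in range is farther away.
Largest k: floor((65 - q_1)/q_2) = floor((65 - 1)/2) = 32.
That gives (32*7 + 4)/(32*2 + 1) = 228/65.
Compare the errors: |x - 7/2| = |347*2 - 7*99|/(99*2) = 1/198, and |x - 228/65| = |347*65 - 228*99|/(99*65) = 17/6435.
Cross-multiplying, 17*198 = 3366 < 6435 = 1*6435, so 17/6435 is smaller: the intermediate fraction 228/65 is closer to x than 7/2.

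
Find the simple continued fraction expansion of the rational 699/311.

Run the Euclidean algorithm on 699 and 311; the successive quotients are the partial quotients a_0, a_1, ... (each step inverts the fractional part left over by the previous one):
  699 = 2*311 + 77, so a_0 = 2.
  311 = 4*77 + 3, so a_1 = 4.
  77 = 25*3 + 2, so a_2 = 25.
  3 = 1*2 + 1, so a_3 = 1.
  2 = 2*1 + 0, so a_4 = 2.
The remainder reaches 0 after 5 divisions, so the expansion has 5 partial quotients, read off in order.

[2; 4, 25, 1, 2]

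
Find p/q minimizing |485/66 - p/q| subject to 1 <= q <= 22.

147/20

Expand x = 485/66 as a continued fraction with the Euclidean algorithm:
  485 = 7*66 + 23, so a_0 = 7.
  66 = 2*23 + 20, so a_1 = 2.
  23 = 1*20 + 3, so a_2 = 1.
  20 = 6*3 + 2, so a_3 = 6.
  3 = 1*2 + 1, so a_4 = 1.
  2 = 2*1 + 0, so a_5 = 2.
so x = [7; 2, 1, 6, 1, 2].
Convergents (p_i = a_i*p_{i-1} + p_{i-2}, q_i = a_i*q_{i-1} + q_{i-2} with p_{-2}=0, p_{-1}=1, q_{-2}=1, q_{-1}=0), until the denominator exceeds 22:
  i=0: a_0=7, p_0 = 7*1 + 0 = 7, q_0 = 7*0 + 1 = 1.
  i=1: a_1=2, p_1 = 2*7 + 1 = 15, q_1 = 2*1 + 0 = 2.
  i=2: a_2=1, p_2 = 1*15 + 7 = 22, q_2 = 1*2 + 1 = 3.
  i=3: a_3=6, p_3 = 6*22 + 15 = 147, q_3 = 6*3 + 2 = 20.
  i=4: a_4=1, p_4 = 1*147 + 22 = 169, q_4 = 1*20 + 3 = 23.
q_4 = 23 > 22, so the last convergent with denominator <= 22 is p_3/q_3 = 147/20.
The closest fraction with denominator <= 22 is either p_3/q_3 or the intermediate fraction (k*p_3 + p_2)/(k*q_3 + q_2) with the largest k >= 1 whose denominator stays <= 22; these approach x as k grows, and every other convergent or intermediate fraction in range is farther away.
Largest k: floor((22 - q_2)/q_3) = floor((22 - 3)/20) = 0.
Since k = 0, no intermediate fraction beyond p_3/q_3 has denominator <= 22, so the convergent 147/20 is the closest (its error is |485*20 - 147*66|/(66*20) = 2/1320).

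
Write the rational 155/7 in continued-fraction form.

Run the Euclidean algorithm on 155 and 7; the successive quotients are the partial quotients a_0, a_1, ... (each step inverts the fractional part left over by the previous one):
  155 = 22*7 + 1, so a_0 = 22.
  7 = 7*1 + 0, so a_1 = 7.
The remainder reaches 0 after 2 divisions, so the expansion has 2 partial quotients, read off in order.

[22; 7]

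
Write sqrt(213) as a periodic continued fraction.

Write x_i = (sqrt(213) + m_i)/d_i with (m_0, d_0) = (0, 1). a_0 = floor(sqrt(213)) = 14, since 14^2 = 196 <= 213 < 225 = 15^2.
Iterate m_{i+1} = d_i*a_i - m_i, d_{i+1} = (213 - m_{i+1}^2)/d_i, a_{i+1} = floor((a_0 + m_{i+1})/d_{i+1}):
  m_1 = 1*14 - 0 = 14, d_1 = (213 - 14^2)/1 = 17/1 = 17, a_1 = floor((14 + 14)/17) = 1.
  m_2 = 17*1 - 14 = 3, d_2 = (213 - 3^2)/17 = 204/17 = 12, a_2 = floor((14 + 3)/12) = 1.
  m_3 = 12*1 - 3 = 9, d_3 = (213 - 9^2)/12 = 132/12 = 11, a_3 = floor((14 + 9)/11) = 2.
  m_4 = 11*2 - 9 = 13, d_4 = (213 - 13^2)/11 = 44/11 = 4, a_4 = floor((14 + 13)/4) = 6.
  m_5 = 4*6 - 13 = 11, d_5 = (213 - 11^2)/4 = 92/4 = 23, a_5 = floor((14 + 11)/23) = 1.
  m_6 = 23*1 - 11 = 12, d_6 = (213 - 12^2)/23 = 69/23 = 3, a_6 = floor((14 + 12)/3) = 8.
  m_7 = 3*8 - 12 = 12, d_7 = (213 - 12^2)/3 = 69/3 = 23, a_7 = floor((14 + 12)/23) = 1.
  m_8 = 23*1 - 12 = 11, d_8 = (213 - 11^2)/23 = 92/23 = 4, a_8 = floor((14 + 11)/4) = 6.
  m_9 = 4*6 - 11 = 13, d_9 = (213 - 13^2)/4 = 44/4 = 11, a_9 = floor((14 + 13)/11) = 2.
  m_10 = 11*2 - 13 = 9, d_10 = (213 - 9^2)/11 = 132/11 = 12, a_10 = floor((14 + 9)/12) = 1.
  m_11 = 12*1 - 9 = 3, d_11 = (213 - 3^2)/12 = 204/12 = 17, a_11 = floor((14 + 3)/17) = 1.
  m_12 = 17*1 - 3 = 14, d_12 = (213 - 14^2)/17 = 17/17 = 1, a_12 = floor((14 + 14)/1) = 28.
  m_13 = 1*28 - 14 = 14, d_13 = (213 - 14^2)/1 = 17/1 = 17: (m_13, d_13) = (m_1, d_1) = (14, 17), so from here the quotients repeat a_1, ..., a_12; the period length is 12.
Hence the expansion of sqrt(213) is a_0 = 14 followed by the repeating block 1, 1, 2, 6, 1, 8, 1, 6, 2, 1, 1, 28 (period 12).

[14; (1, 1, 2, 6, 1, 8, 1, 6, 2, 1, 1, 28)]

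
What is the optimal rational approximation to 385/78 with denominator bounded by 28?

Expand x = 385/78 as a continued fraction with the Euclidean algorithm:
  385 = 4*78 + 73, so a_0 = 4.
  78 = 1*73 + 5, so a_1 = 1.
  73 = 14*5 + 3, so a_2 = 14.
  5 = 1*3 + 2, so a_3 = 1.
  3 = 1*2 + 1, so a_4 = 1.
  2 = 2*1 + 0, so a_5 = 2.
so x = [4; 1, 14, 1, 1, 2].
Convergents (p_i = a_i*p_{i-1} + p_{i-2}, q_i = a_i*q_{i-1} + q_{i-2} with p_{-2}=0, p_{-1}=1, q_{-2}=1, q_{-1}=0), until the denominator exceeds 28:
  i=0: a_0=4, p_0 = 4*1 + 0 = 4, q_0 = 4*0 + 1 = 1.
  i=1: a_1=1, p_1 = 1*4 + 1 = 5, q_1 = 1*1 + 0 = 1.
  i=2: a_2=14, p_2 = 14*5 + 4 = 74, q_2 = 14*1 + 1 = 15.
  i=3: a_3=1, p_3 = 1*74 + 5 = 79, q_3 = 1*15 + 1 = 16.
  i=4: a_4=1, p_4 = 1*79 + 74 = 153, q_4 = 1*16 + 15 = 31.
q_4 = 31 > 28, so the last convergent with denominator <= 28 is p_3/q_3 = 79/16.
The closest fraction with denominator <= 28 is either p_3/q_3 or the intermediate fraction (k*p_3 + p_2)/(k*q_3 + q_2) with the largest k >= 1 whose denominator stays <= 28; these approach x as k grows, and every other convergent or intermediate fraction in range is farther away.
Largest k: floor((28 - q_2)/q_3) = floor((28 - 15)/16) = 0.
Since k = 0, no intermediate fraction beyond p_3/q_3 has denominator <= 28, so the convergent 79/16 is the closest (its error is |385*16 - 79*78|/(78*16) = 2/1248).

79/16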